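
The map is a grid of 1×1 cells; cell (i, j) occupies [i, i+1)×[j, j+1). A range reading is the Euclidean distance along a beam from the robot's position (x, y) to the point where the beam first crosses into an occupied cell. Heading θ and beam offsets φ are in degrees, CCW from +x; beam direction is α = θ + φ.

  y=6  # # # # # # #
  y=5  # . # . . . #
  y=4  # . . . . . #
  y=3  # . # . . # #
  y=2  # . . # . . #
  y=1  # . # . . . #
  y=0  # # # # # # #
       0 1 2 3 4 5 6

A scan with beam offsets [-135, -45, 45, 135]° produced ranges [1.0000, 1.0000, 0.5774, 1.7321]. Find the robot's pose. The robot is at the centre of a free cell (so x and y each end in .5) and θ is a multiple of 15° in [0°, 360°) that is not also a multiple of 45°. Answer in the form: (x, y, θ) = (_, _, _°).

Candidates: 20 free-cell centres × 16 headings = 320 poses. Raycast each; keep the one whose scan matches to 4 dp.
  (4.5, 5.5, 150°): beam 1 = 1.5529 ≠ 1.0000 ✗
  (2.5, 4.5, 330°): beam 1 = 1.5529 ≠ 1.0000 ✗
  (4.5, 5.5, 60°): beam 1 = 1.9319 ≠ 1.0000 ✗
  (4.5, 1.5, 150°): beam 1 = 1.5529 ≠ 1.0000 ✗
  …
  (4.5, 1.5, 255°): r_1=1.0000, r_2=1.0000, r_3=0.5774, r_4=1.7321 — all match ✓
Only this pose fits every beam.

(x, y, θ) = (4.5, 1.5, 255°)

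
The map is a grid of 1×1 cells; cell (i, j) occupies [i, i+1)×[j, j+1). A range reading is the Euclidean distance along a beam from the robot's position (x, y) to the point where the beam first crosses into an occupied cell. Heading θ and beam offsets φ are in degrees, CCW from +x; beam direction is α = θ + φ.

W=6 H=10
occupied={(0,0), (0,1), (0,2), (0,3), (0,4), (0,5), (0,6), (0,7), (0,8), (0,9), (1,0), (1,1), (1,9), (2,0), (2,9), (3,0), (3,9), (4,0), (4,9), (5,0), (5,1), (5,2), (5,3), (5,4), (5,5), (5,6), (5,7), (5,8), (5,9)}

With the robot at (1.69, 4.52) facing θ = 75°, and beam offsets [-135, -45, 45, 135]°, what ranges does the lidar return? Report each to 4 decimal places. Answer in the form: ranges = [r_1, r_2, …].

ranges = [4.0645, 3.8221, 1.3800, 0.7967]

beam 1: φ=-135°, α=300°
  dir = (cos 300°, sin 300°) = (0.5000, -0.8660); from cell (1,4)
  next x-line at t=0.6200, next y-line at t=0.6004; Δt_x=2.0000, Δt_y=1.1547
    y: enter (1,3) at t=0.6004
    x: enter (2,3) at t=0.6200
    y: enter (2,2) at t=1.7551
    x: enter (3,2) at t=2.6200
    y: enter (3,1) at t=2.9098
    y: enter (3,0) at t=4.0645 ← occupied
  → r_1 = 4.0645
beam 2: φ=-45°, α=30°
  dir = (cos 30°, sin 30°) = (0.8660, 0.5000); from cell (1,4)
  next x-line at t=0.3580, next y-line at t=0.9600; Δt_x=1.1547, Δt_y=2.0000
    x: enter (2,4) at t=0.3580
    y: enter (2,5) at t=0.9600
    x: enter (3,5) at t=1.5127
    x: enter (4,5) at t=2.6674
    y: enter (4,6) at t=2.9600
    x: enter (5,6) at t=3.8221 ← occupied
  → r_2 = 3.8221
beam 3: φ=45°, α=120°
  dir = (cos 120°, sin 120°) = (-0.5000, 0.8660); from cell (1,4)
  next x-line at t=1.3800, next y-line at t=0.5543; Δt_x=2.0000, Δt_y=1.1547
    y: enter (1,5) at t=0.5543
    x: enter (0,5) at t=1.3800 ← occupied
  → r_3 = 1.3800
beam 4: φ=135°, α=210°
  dir = (cos 210°, sin 210°) = (-0.8660, -0.5000); from cell (1,4)
  next x-line at t=0.7967, next y-line at t=1.0400; Δt_x=1.1547, Δt_y=2.0000
    x: enter (0,4) at t=0.7967 ← occupied
  → r_4 = 0.7967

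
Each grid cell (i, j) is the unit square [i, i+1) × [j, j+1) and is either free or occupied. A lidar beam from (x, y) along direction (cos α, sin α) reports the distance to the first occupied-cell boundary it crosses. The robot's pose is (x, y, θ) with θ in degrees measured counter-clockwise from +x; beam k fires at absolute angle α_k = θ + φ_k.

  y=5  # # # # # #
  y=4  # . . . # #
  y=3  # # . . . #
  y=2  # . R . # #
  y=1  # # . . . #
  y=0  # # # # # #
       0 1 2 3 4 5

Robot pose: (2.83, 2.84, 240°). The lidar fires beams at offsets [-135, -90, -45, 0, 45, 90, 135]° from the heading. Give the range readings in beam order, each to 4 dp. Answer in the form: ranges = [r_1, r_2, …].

ranges = [2.2362, 0.9584, 1.8946, 1.6600, 1.9049, 1.3510, 2.2465]

beam 1: φ=-135°, α=105°
  dir = (cos 105°, sin 105°) = (-0.2588, 0.9659); from cell (2,2)
  next x-line at t=3.2069, next y-line at t=0.1656; Δt_x=3.8637, Δt_y=1.0353
    y: enter (2,3) at t=0.1656
    y: enter (2,4) at t=1.2009
    y: enter (2,5) at t=2.2362 ← occupied
  → r_1 = 2.2362
beam 2: φ=-90°, α=150°
  dir = (cos 150°, sin 150°) = (-0.8660, 0.5000); from cell (2,2)
  next x-line at t=0.9584, next y-line at t=0.3200; Δt_x=1.1547, Δt_y=2.0000
    y: enter (2,3) at t=0.3200
    x: enter (1,3) at t=0.9584 ← occupied
  → r_2 = 0.9584
beam 3: φ=-45°, α=195°
  dir = (cos 195°, sin 195°) = (-0.9659, -0.2588); from cell (2,2)
  next x-line at t=0.8593, next y-line at t=3.2455; Δt_x=1.0353, Δt_y=3.8637
    x: enter (1,2) at t=0.8593
    x: enter (0,2) at t=1.8946 ← occupied
  → r_3 = 1.8946
beam 4: φ=0°, α=240°
  dir = (cos 240°, sin 240°) = (-0.5000, -0.8660); from cell (2,2)
  next x-line at t=1.6600, next y-line at t=0.9699; Δt_x=2.0000, Δt_y=1.1547
    y: enter (2,1) at t=0.9699
    x: enter (1,1) at t=1.6600 ← occupied
  → r_4 = 1.6600
beam 5: φ=45°, α=285°
  dir = (cos 285°, sin 285°) = (0.2588, -0.9659); from cell (2,2)
  next x-line at t=0.6568, next y-line at t=0.8696; Δt_x=3.8637, Δt_y=1.0353
    x: enter (3,2) at t=0.6568
    y: enter (3,1) at t=0.8696
    y: enter (3,0) at t=1.9049 ← occupied
  → r_5 = 1.9049
beam 6: φ=90°, α=330°
  dir = (cos 330°, sin 330°) = (0.8660, -0.5000); from cell (2,2)
  next x-line at t=0.1963, next y-line at t=1.6800; Δt_x=1.1547, Δt_y=2.0000
    x: enter (3,2) at t=0.1963
    x: enter (4,2) at t=1.3510 ← occupied
  → r_6 = 1.3510
beam 7: φ=135°, α=15°
  dir = (cos 15°, sin 15°) = (0.9659, 0.2588); from cell (2,2)
  next x-line at t=0.1760, next y-line at t=0.6182; Δt_x=1.0353, Δt_y=3.8637
    x: enter (3,2) at t=0.1760
    y: enter (3,3) at t=0.6182
    x: enter (4,3) at t=1.2113
    x: enter (5,3) at t=2.2465 ← occupied
  → r_7 = 2.2465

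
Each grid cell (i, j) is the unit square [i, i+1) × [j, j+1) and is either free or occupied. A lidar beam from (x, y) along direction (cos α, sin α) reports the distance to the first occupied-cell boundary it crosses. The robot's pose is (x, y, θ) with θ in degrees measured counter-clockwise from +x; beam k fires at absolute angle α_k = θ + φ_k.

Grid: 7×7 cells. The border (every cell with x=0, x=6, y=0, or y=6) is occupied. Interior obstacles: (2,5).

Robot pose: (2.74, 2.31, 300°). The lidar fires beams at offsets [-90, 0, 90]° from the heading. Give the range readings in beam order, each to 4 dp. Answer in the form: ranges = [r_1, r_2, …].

ranges = [2.0092, 1.5127, 3.7643]

beam 1: φ=-90°, α=210°
  direction (-0.8660, -0.5000); cell (2,2); t to first gridline: x 0.8545, y 0.6200 (then +1.1547 / +2.0000)
    (2,1) via y @ 0.6200
    (1,1) via x @ 0.8545
    (0,1) via x @ 2.0092  # hit
  → r_1 = 2.0092
beam 2: φ=0°, α=300°
  direction (0.5000, -0.8660); cell (2,2); t to first gridline: x 0.5200, y 0.3580 (then +2.0000 / +1.1547)
    (2,1) via y @ 0.3580
    (3,1) via x @ 0.5200
    (3,0) via y @ 1.5127  # hit
  → r_2 = 1.5127
beam 3: φ=90°, α=30°
  direction (0.8660, 0.5000); cell (2,2); t to first gridline: x 0.3002, y 1.3800 (then +1.1547 / +2.0000)
    (3,2) via x @ 0.3002
    (3,3) via y @ 1.3800
    (4,3) via x @ 1.4549
    (5,3) via x @ 2.6096
    (5,4) via y @ 3.3800
    (6,4) via x @ 3.7643  # hit
  → r_3 = 3.7643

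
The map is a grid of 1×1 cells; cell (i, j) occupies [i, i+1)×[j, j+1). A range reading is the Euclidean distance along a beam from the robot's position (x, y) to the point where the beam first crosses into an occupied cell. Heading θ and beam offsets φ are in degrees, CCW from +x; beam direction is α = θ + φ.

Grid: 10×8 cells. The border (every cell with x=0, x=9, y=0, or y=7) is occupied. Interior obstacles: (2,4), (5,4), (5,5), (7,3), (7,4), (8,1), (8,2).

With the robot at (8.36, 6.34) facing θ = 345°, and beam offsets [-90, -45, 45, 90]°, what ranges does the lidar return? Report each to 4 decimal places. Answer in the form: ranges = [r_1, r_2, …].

ranges = [1.3909, 1.2800, 0.7390, 0.6833]

beam 1: φ=-90°, α=255°
  direction (-0.2588, -0.9659); cell (8,6); t to first gridline: x 1.3909, y 0.3520 (then +3.8637 / +1.0353)
    (8,5) via y @ 0.3520
    (8,4) via y @ 1.3873
    (7,4) via x @ 1.3909  # hit
  → r_1 = 1.3909
beam 2: φ=-45°, α=300°
  direction (0.5000, -0.8660); cell (8,6); t to first gridline: x 1.2800, y 0.3926 (then +2.0000 / +1.1547)
    (8,5) via y @ 0.3926
    (9,5) via x @ 1.2800  # hit
  → r_2 = 1.2800
beam 3: φ=45°, α=30°
  direction (0.8660, 0.5000); cell (8,6); t to first gridline: x 0.7390, y 1.3200 (then +1.1547 / +2.0000)
    (9,6) via x @ 0.7390  # hit
  → r_3 = 0.7390
beam 4: φ=90°, α=75°
  direction (0.2588, 0.9659); cell (8,6); t to first gridline: x 2.4728, y 0.6833 (then +3.8637 / +1.0353)
    (8,7) via y @ 0.6833  # hit
  → r_4 = 0.6833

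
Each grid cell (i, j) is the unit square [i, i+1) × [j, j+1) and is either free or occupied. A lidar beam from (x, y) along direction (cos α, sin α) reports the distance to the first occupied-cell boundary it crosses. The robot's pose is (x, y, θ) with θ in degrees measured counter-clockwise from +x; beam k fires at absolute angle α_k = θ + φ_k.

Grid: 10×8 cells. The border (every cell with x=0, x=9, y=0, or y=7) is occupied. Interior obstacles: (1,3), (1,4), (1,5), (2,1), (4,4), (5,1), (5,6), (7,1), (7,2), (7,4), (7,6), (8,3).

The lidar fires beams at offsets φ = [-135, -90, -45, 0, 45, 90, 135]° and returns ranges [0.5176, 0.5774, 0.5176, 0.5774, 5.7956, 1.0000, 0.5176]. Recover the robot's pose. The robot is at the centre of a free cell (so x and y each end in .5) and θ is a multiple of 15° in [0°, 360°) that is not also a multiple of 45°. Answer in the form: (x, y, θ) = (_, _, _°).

Enumerate (i+0.5, j+0.5, θ) over the 36 free cells and 16 admissible headings. For each, cast all 7 beams and compare to the given ranges.
  (7.5, 3.5, 15°): beam 1 = 0.5774 ≠ 0.5176 ✗
  (2.5, 3.5, 300°): beam 3 = 1.5529 ≠ 0.5176 ✗
  (2.5, 6.5, 75°): beam 1 = 5.1962 ≠ 0.5176 ✗
  …
  (1.5, 6.5, 300°): r_1=0.5176, r_2=0.5774, r_3=0.5176, r_4=0.5774, r_5=5.7956, r_6=1.0000, r_7=0.5176 — all match ✓
No second candidate reproduces the full scan.

(x, y, θ) = (1.5, 6.5, 300°)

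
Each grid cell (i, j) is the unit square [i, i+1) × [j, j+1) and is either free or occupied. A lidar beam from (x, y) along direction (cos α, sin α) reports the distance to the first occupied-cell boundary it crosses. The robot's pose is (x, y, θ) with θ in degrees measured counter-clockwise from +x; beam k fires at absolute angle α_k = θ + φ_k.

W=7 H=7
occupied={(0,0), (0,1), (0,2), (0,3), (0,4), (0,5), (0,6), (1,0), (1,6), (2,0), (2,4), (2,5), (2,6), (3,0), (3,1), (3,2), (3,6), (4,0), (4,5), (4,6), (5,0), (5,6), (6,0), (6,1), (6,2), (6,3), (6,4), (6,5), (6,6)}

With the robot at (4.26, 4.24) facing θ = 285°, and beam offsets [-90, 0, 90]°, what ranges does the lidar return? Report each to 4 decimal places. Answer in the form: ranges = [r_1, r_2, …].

beam 1: φ=-90°, α=195°
  direction (-0.9659, -0.2588); cell (4,4); t to first gridline: x 0.2692, y 0.9273 (then +1.0353 / +3.8637)
    (3,4) via x @ 0.2692
    (3,3) via y @ 0.9273
    (2,3) via x @ 1.3044
    (1,3) via x @ 2.3397
    (0,3) via x @ 3.3750  # hit
  → r_1 = 3.3750
beam 2: φ=0°, α=285°
  direction (0.2588, -0.9659); cell (4,4); t to first gridline: x 2.8591, y 0.2485 (then +3.8637 / +1.0353)
    (4,3) via y @ 0.2485
    (4,2) via y @ 1.2837
    (4,1) via y @ 2.3190
    (5,1) via x @ 2.8591
    (5,0) via y @ 3.3543  # hit
  → r_2 = 3.3543
beam 3: φ=90°, α=15°
  direction (0.9659, 0.2588); cell (4,4); t to first gridline: x 0.7661, y 2.9364 (then +1.0353 / +3.8637)
    (5,4) via x @ 0.7661
    (6,4) via x @ 1.8014  # hit
  → r_3 = 1.8014

ranges = [3.3750, 3.3543, 1.8014]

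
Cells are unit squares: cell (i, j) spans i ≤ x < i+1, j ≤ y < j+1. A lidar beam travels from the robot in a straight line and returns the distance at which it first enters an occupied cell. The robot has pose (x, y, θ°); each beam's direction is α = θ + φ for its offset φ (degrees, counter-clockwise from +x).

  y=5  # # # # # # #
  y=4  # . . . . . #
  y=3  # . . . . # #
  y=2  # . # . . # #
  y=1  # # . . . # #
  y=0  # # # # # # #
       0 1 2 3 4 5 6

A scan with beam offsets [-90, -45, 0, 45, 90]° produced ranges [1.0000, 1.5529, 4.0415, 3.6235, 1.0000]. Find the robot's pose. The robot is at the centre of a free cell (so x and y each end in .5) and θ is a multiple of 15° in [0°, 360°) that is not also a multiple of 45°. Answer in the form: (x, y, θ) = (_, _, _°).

(x, y, θ) = (3.5, 1.5, 60°)

The pose lattice has 15·16 = 240 candidates. Test each by forward raycasting.
  (4.5, 4.5, 285°): beam 1 = 3.6235 ≠ 1.0000 ✗
  (1.5, 3.5, 210°): beam 2 = 0.5176 ≠ 1.5529 ✗
  (4.5, 4.5, 195°): beam 1 = 0.5176 ≠ 1.0000 ✗
  (1.5, 3.5, 75°): beam 1 = 3.6235 ≠ 1.0000 ✗
  (1.5, 2.5, 255°): beam 1 = 0.5176 ≠ 1.0000 ✗
  …
  (3.5, 1.5, 60°): r_1=1.0000, r_2=1.5529, r_3=4.0415, r_4=3.6235, r_5=1.0000 — all match ✓
No second candidate reproduces the full scan.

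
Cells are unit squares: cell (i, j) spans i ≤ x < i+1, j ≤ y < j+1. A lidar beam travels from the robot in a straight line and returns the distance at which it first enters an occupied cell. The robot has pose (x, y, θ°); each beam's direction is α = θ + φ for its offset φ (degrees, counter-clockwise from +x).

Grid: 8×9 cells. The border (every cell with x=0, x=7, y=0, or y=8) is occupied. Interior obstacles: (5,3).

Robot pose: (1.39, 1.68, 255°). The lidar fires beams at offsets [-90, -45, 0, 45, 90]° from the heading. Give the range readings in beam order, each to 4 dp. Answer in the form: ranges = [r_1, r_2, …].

ranges = [0.4038, 0.4503, 0.7040, 0.7852, 2.6273]

beam 1: φ=-90°, α=165°
  d=(-0.9659,0.2588)  start (1,1)  tX=0.4038 tY=1.2364  stride 1/|dx|=1.0353 1/|dy|=3.8637
    cross x-line → (0,1), t=0.4038 (wall)
  → r_1 = 0.4038
beam 2: φ=-45°, α=210°
  d=(-0.8660,-0.5000)  start (1,1)  tX=0.4503 tY=1.3600  stride 1/|dx|=1.1547 1/|dy|=2.0000
    cross x-line → (0,1), t=0.4503 (wall)
  → r_2 = 0.4503
beam 3: φ=0°, α=255°
  d=(-0.2588,-0.9659)  start (1,1)  tX=1.5068 tY=0.7040  stride 1/|dx|=3.8637 1/|dy|=1.0353
    cross y-line → (1,0), t=0.7040 (wall)
  → r_3 = 0.7040
beam 4: φ=45°, α=300°
  d=(0.5000,-0.8660)  start (1,1)  tX=1.2200 tY=0.7852  stride 1/|dx|=2.0000 1/|dy|=1.1547
    cross y-line → (1,0), t=0.7852 (wall)
  → r_4 = 0.7852
beam 5: φ=90°, α=345°
  d=(0.9659,-0.2588)  start (1,1)  tX=0.6315 tY=2.6273  stride 1/|dx|=1.0353 1/|dy|=3.8637
    cross x-line → (2,1), t=0.6315
    cross x-line → (3,1), t=1.6668
    cross y-line → (3,0), t=2.6273 (wall)
  → r_5 = 2.6273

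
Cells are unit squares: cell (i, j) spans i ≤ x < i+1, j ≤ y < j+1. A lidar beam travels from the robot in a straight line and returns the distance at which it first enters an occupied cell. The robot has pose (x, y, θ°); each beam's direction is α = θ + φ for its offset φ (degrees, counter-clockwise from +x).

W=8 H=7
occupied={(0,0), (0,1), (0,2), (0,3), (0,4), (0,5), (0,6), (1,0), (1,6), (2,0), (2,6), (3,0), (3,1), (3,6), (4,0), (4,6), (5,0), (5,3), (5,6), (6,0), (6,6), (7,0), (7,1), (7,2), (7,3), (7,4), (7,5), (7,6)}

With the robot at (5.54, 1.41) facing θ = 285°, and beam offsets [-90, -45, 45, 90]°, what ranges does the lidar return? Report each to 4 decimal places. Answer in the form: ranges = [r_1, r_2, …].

ranges = [1.5841, 0.4734, 0.8200, 1.5115]

beam 1: φ=-90°, α=195°
  cosα=-0.9659 sinα=-0.2588 | (5,1) | tMaxX 0.5590 tMaxY 1.5841 | tΔX 1.0353 tΔY 3.8637
    t=0.5590 [x] (4,1)
    t=1.5841 [y] (4,0) — stop
  → r_1 = 1.5841
beam 2: φ=-45°, α=240°
  cosα=-0.5000 sinα=-0.8660 | (5,1) | tMaxX 1.0800 tMaxY 0.4734 | tΔX 2.0000 tΔY 1.1547
    t=0.4734 [y] (5,0) — stop
  → r_2 = 0.4734
beam 3: φ=45°, α=330°
  cosα=0.8660 sinα=-0.5000 | (5,1) | tMaxX 0.5312 tMaxY 0.8200 | tΔX 1.1547 tΔY 2.0000
    t=0.5312 [x] (6,1)
    t=0.8200 [y] (6,0) — stop
  → r_3 = 0.8200
beam 4: φ=90°, α=15°
  cosα=0.9659 sinα=0.2588 | (5,1) | tMaxX 0.4762 tMaxY 2.2796 | tΔX 1.0353 tΔY 3.8637
    t=0.4762 [x] (6,1)
    t=1.5115 [x] (7,1) — stop
  → r_4 = 1.5115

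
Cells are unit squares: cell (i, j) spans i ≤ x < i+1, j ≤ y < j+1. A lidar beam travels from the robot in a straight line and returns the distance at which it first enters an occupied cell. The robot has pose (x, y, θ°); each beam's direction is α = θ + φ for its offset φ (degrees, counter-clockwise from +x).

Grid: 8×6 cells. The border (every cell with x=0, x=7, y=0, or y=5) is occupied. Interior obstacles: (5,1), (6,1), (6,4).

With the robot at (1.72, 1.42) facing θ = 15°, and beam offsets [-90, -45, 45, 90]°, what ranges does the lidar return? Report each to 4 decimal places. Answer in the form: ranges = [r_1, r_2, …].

beam 1: φ=-90°, α=285°
  cosα=0.2588 sinα=-0.9659 | (1,1) | tMaxX 1.0818 tMaxY 0.4348 | tΔX 3.8637 tΔY 1.0353
    t=0.4348 [y] (1,0) — stop
  → r_1 = 0.4348
beam 2: φ=-45°, α=330°
  cosα=0.8660 sinα=-0.5000 | (1,1) | tMaxX 0.3233 tMaxY 0.8400 | tΔX 1.1547 tΔY 2.0000
    t=0.3233 [x] (2,1)
    t=0.8400 [y] (2,0) — stop
  → r_2 = 0.8400
beam 3: φ=45°, α=60°
  cosα=0.5000 sinα=0.8660 | (1,1) | tMaxX 0.5600 tMaxY 0.6697 | tΔX 2.0000 tΔY 1.1547
    t=0.5600 [x] (2,1)
    t=0.6697 [y] (2,2)
    t=1.8244 [y] (2,3)
    t=2.5600 [x] (3,3)
    t=2.9791 [y] (3,4)
    t=4.1338 [y] (3,5) — stop
  → r_3 = 4.1338
beam 4: φ=90°, α=105°
  cosα=-0.2588 sinα=0.9659 | (1,1) | tMaxX 2.7819 tMaxY 0.6005 | tΔX 3.8637 tΔY 1.0353
    t=0.6005 [y] (1,2)
    t=1.6357 [y] (1,3)
    t=2.6710 [y] (1,4)
    t=2.7819 [x] (0,4) — stop
  → r_4 = 2.7819

ranges = [0.4348, 0.8400, 4.1338, 2.7819]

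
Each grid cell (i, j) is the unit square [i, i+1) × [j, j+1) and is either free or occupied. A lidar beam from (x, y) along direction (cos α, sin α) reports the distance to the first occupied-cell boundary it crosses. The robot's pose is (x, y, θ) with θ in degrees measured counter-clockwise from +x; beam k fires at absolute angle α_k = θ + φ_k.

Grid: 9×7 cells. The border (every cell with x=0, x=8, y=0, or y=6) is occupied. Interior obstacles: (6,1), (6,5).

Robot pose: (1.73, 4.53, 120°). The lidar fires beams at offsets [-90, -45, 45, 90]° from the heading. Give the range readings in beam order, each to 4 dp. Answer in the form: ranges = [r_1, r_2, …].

beam 1: φ=-90°, α=30°
  d=(0.8660,0.5000)  start (1,4)  tX=0.3118 tY=0.9400  stride 1/|dx|=1.1547 1/|dy|=2.0000
    cross x-line → (2,4), t=0.3118
    cross y-line → (2,5), t=0.9400
    cross x-line → (3,5), t=1.4665
    cross x-line → (4,5), t=2.6212
    cross y-line → (4,6), t=2.9400 (wall)
  → r_1 = 2.9400
beam 2: φ=-45°, α=75°
  d=(0.2588,0.9659)  start (1,4)  tX=1.0432 tY=0.4866  stride 1/|dx|=3.8637 1/|dy|=1.0353
    cross y-line → (1,5), t=0.4866
    cross x-line → (2,5), t=1.0432
    cross y-line → (2,6), t=1.5219 (wall)
  → r_2 = 1.5219
beam 3: φ=45°, α=165°
  d=(-0.9659,0.2588)  start (1,4)  tX=0.7558 tY=1.8159  stride 1/|dx|=1.0353 1/|dy|=3.8637
    cross x-line → (0,4), t=0.7558 (wall)
  → r_3 = 0.7558
beam 4: φ=90°, α=210°
  d=(-0.8660,-0.5000)  start (1,4)  tX=0.8429 tY=1.0600  stride 1/|dx|=1.1547 1/|dy|=2.0000
    cross x-line → (0,4), t=0.8429 (wall)
  → r_4 = 0.8429

ranges = [2.9400, 1.5219, 0.7558, 0.8429]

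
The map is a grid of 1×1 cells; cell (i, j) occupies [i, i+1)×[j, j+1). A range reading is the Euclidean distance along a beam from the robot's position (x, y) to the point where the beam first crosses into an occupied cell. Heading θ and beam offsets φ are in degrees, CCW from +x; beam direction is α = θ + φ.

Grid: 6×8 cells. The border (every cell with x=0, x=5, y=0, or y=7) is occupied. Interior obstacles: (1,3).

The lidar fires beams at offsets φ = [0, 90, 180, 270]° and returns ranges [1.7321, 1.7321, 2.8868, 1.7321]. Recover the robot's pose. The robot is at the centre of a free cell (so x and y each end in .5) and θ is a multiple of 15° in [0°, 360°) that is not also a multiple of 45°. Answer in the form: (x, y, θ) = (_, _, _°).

(x, y, θ) = (2.5, 5.5, 150°)

The pose lattice has 23·16 = 368 candidates. Test each by forward raycasting.
  (4.5, 4.5, 105°): beam 1 = 2.5882 ≠ 1.7321 ✗
  (3.5, 4.5, 30°): beam 2 = 2.8868 ≠ 1.7321 ✗
  (3.5, 1.5, 345°): beam 1 = 1.5529 ≠ 1.7321 ✗
  (1.5, 6.5, 255°): beam 1 = 1.9319 ≠ 1.7321 ✗
  …
  (2.5, 5.5, 150°): r_1=1.7321, r_2=1.7321, r_3=2.8868, r_4=1.7321 — all match ✓
No second candidate reproduces the full scan.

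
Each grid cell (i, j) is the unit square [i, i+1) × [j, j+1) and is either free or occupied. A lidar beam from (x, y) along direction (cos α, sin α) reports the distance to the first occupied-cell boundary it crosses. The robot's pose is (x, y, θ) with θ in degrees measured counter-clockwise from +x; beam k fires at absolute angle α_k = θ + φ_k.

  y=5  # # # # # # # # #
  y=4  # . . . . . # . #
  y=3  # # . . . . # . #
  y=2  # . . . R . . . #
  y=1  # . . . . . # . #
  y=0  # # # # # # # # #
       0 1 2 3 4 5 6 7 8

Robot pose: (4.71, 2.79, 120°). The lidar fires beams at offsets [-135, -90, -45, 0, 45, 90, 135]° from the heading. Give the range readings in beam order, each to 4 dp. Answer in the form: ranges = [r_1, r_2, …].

beam 1: φ=-135°, α=345°
  cosα=0.9659 sinα=-0.2588 | (4,2) | tMaxX 0.3002 tMaxY 3.0523 | tΔX 1.0353 tΔY 3.8637
    t=0.3002 [x] (5,2)
    t=1.3355 [x] (6,2)
    t=2.3708 [x] (7,2)
    t=3.0523 [y] (7,1)
    t=3.4061 [x] (8,1) — stop
  → r_1 = 3.4061
beam 2: φ=-90°, α=30°
  cosα=0.8660 sinα=0.5000 | (4,2) | tMaxX 0.3349 tMaxY 0.4200 | tΔX 1.1547 tΔY 2.0000
    t=0.3349 [x] (5,2)
    t=0.4200 [y] (5,3)
    t=1.4896 [x] (6,3) — stop
  → r_2 = 1.4896
beam 3: φ=-45°, α=75°
  cosα=0.2588 sinα=0.9659 | (4,2) | tMaxX 1.1205 tMaxY 0.2174 | tΔX 3.8637 tΔY 1.0353
    t=0.2174 [y] (4,3)
    t=1.1205 [x] (5,3)
    t=1.2527 [y] (5,4)
    t=2.2880 [y] (5,5) — stop
  → r_3 = 2.2880
beam 4: φ=0°, α=120°
  cosα=-0.5000 sinα=0.8660 | (4,2) | tMaxX 1.4200 tMaxY 0.2425 | tΔX 2.0000 tΔY 1.1547
    t=0.2425 [y] (4,3)
    t=1.3972 [y] (4,4)
    t=1.4200 [x] (3,4)
    t=2.5519 [y] (3,5) — stop
  → r_4 = 2.5519
beam 5: φ=45°, α=165°
  cosα=-0.9659 sinα=0.2588 | (4,2) | tMaxX 0.7350 tMaxY 0.8114 | tΔX 1.0353 tΔY 3.8637
    t=0.7350 [x] (3,2)
    t=0.8114 [y] (3,3)
    t=1.7703 [x] (2,3)
    t=2.8056 [x] (1,3) — stop
  → r_5 = 2.8056
beam 6: φ=90°, α=210°
  cosα=-0.8660 sinα=-0.5000 | (4,2) | tMaxX 0.8198 tMaxY 1.5800 | tΔX 1.1547 tΔY 2.0000
    t=0.8198 [x] (3,2)
    t=1.5800 [y] (3,1)
    t=1.9745 [x] (2,1)
    t=3.1292 [x] (1,1)
    t=3.5800 [y] (1,0) — stop
  → r_6 = 3.5800
beam 7: φ=135°, α=255°
  cosα=-0.2588 sinα=-0.9659 | (4,2) | tMaxX 2.7432 tMaxY 0.8179 | tΔX 3.8637 tΔY 1.0353
    t=0.8179 [y] (4,1)
    t=1.8531 [y] (4,0) — stop
  → r_7 = 1.8531

ranges = [3.4061, 1.4896, 2.2880, 2.5519, 2.8056, 3.5800, 1.8531]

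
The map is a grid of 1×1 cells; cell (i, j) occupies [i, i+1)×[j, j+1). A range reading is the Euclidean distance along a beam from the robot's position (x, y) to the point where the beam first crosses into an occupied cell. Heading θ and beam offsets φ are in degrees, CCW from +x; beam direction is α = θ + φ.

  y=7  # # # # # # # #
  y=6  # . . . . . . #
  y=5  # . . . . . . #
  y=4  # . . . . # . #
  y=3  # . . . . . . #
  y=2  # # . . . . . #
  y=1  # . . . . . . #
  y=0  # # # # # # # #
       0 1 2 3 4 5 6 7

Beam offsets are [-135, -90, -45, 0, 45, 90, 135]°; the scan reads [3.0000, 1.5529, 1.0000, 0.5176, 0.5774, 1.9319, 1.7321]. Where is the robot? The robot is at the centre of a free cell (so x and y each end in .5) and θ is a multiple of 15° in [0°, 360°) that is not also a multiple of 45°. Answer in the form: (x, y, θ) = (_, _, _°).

Enumerate (i+0.5, j+0.5, θ) over the 34 free cells and 16 admissible headings. For each, cast all 7 beams and compare to the given ranges.
  (5.5, 2.5, 150°): beam 1 = 1.5529 ≠ 3.0000 ✗
  (1.5, 3.5, 285°): beam 1 = 0.5774 ≠ 3.0000 ✗
  (2.5, 1.5, 30°): beam 1 = 0.5176 ≠ 3.0000 ✗
  …
  (6.5, 2.5, 345°): r_1=3.0000, r_2=1.5529, r_3=1.0000, r_4=0.5176, r_5=0.5774, r_6=1.9319, r_7=1.7321 — all match ✓
Unique over the lattice → pose = (6.5, 2.5, 345°).

(x, y, θ) = (6.5, 2.5, 345°)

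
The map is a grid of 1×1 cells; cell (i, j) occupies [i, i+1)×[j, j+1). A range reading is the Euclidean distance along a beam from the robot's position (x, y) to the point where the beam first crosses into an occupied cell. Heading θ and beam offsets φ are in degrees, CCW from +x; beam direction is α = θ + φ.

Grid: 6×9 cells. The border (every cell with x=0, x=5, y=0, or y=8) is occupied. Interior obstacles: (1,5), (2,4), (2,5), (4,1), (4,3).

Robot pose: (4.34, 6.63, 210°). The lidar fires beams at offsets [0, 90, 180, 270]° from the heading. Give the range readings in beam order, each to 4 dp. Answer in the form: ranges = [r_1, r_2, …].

ranges = [1.5473, 1.3200, 0.7621, 1.5819]

beam 1: φ=0°, α=210°
  dir = (cos 210°, sin 210°) = (-0.8660, -0.5000); from cell (4,6)
  next x-line at t=0.3926, next y-line at t=1.2600; Δt_x=1.1547, Δt_y=2.0000
    x: enter (3,6) at t=0.3926
    y: enter (3,5) at t=1.2600
    x: enter (2,5) at t=1.5473 ← occupied
  → r_1 = 1.5473
beam 2: φ=90°, α=300°
  dir = (cos 300°, sin 300°) = (0.5000, -0.8660); from cell (4,6)
  next x-line at t=1.3200, next y-line at t=0.7275; Δt_x=2.0000, Δt_y=1.1547
    y: enter (4,5) at t=0.7275
    x: enter (5,5) at t=1.3200 ← occupied
  → r_2 = 1.3200
beam 3: φ=180°, α=30°
  dir = (cos 30°, sin 30°) = (0.8660, 0.5000); from cell (4,6)
  next x-line at t=0.7621, next y-line at t=0.7400; Δt_x=1.1547, Δt_y=2.0000
    y: enter (4,7) at t=0.7400
    x: enter (5,7) at t=0.7621 ← occupied
  → r_3 = 0.7621
beam 4: φ=270°, α=120°
  dir = (cos 120°, sin 120°) = (-0.5000, 0.8660); from cell (4,6)
  next x-line at t=0.6800, next y-line at t=0.4272; Δt_x=2.0000, Δt_y=1.1547
    y: enter (4,7) at t=0.4272
    x: enter (3,7) at t=0.6800
    y: enter (3,8) at t=1.5819 ← occupied
  → r_4 = 1.5819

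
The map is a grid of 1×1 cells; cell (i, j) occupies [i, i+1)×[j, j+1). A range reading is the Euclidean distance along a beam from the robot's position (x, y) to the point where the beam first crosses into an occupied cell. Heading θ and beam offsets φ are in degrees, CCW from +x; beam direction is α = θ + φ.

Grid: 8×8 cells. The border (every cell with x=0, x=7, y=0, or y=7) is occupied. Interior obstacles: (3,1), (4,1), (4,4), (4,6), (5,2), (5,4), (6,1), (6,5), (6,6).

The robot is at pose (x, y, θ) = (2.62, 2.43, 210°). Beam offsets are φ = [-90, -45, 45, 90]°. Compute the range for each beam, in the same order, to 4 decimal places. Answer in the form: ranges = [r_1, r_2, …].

beam 1: φ=-90°, α=120°
  direction (-0.5000, 0.8660); cell (2,2); t to first gridline: x 1.2400, y 0.6582 (then +2.0000 / +1.1547)
    (2,3) via y @ 0.6582
    (1,3) via x @ 1.2400
    (1,4) via y @ 1.8129
    (1,5) via y @ 2.9676
    (0,5) via x @ 3.2400  # hit
  → r_1 = 3.2400
beam 2: φ=-45°, α=165°
  direction (-0.9659, 0.2588); cell (2,2); t to first gridline: x 0.6419, y 2.2023 (then +1.0353 / +3.8637)
    (1,2) via x @ 0.6419
    (0,2) via x @ 1.6771  # hit
  → r_2 = 1.6771
beam 3: φ=45°, α=255°
  direction (-0.2588, -0.9659); cell (2,2); t to first gridline: x 2.3955, y 0.4452 (then +3.8637 / +1.0353)
    (2,1) via y @ 0.4452
    (2,0) via y @ 1.4804  # hit
  → r_3 = 1.4804
beam 4: φ=90°, α=300°
  direction (0.5000, -0.8660); cell (2,2); t to first gridline: x 0.7600, y 0.4965 (then +2.0000 / +1.1547)
    (2,1) via y @ 0.4965
    (3,1) via x @ 0.7600  # hit
  → r_4 = 0.7600

ranges = [3.2400, 1.6771, 1.4804, 0.7600]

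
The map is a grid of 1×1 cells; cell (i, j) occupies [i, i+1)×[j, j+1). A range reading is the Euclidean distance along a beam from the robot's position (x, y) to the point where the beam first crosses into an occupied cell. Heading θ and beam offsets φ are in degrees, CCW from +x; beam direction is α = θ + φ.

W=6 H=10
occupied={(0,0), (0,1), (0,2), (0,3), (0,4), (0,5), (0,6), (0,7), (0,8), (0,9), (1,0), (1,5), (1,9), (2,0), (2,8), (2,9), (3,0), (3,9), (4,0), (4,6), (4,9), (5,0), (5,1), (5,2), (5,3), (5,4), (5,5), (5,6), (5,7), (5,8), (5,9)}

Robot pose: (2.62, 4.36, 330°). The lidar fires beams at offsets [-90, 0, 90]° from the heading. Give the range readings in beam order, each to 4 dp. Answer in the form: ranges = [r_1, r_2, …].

ranges = [3.2400, 2.7482, 2.7600]

beam 1: φ=-90°, α=240°
  dir = (cos 240°, sin 240°) = (-0.5000, -0.8660); from cell (2,4)
  next x-line at t=1.2400, next y-line at t=0.4157; Δt_x=2.0000, Δt_y=1.1547
    y: enter (2,3) at t=0.4157
    x: enter (1,3) at t=1.2400
    y: enter (1,2) at t=1.5704
    y: enter (1,1) at t=2.7251
    x: enter (0,1) at t=3.2400 ← occupied
  → r_1 = 3.2400
beam 2: φ=0°, α=330°
  dir = (cos 330°, sin 330°) = (0.8660, -0.5000); from cell (2,4)
  next x-line at t=0.4388, next y-line at t=0.7200; Δt_x=1.1547, Δt_y=2.0000
    x: enter (3,4) at t=0.4388
    y: enter (3,3) at t=0.7200
    x: enter (4,3) at t=1.5935
    y: enter (4,2) at t=2.7200
    x: enter (5,2) at t=2.7482 ← occupied
  → r_2 = 2.7482
beam 3: φ=90°, α=60°
  dir = (cos 60°, sin 60°) = (0.5000, 0.8660); from cell (2,4)
  next x-line at t=0.7600, next y-line at t=0.7390; Δt_x=2.0000, Δt_y=1.1547
    y: enter (2,5) at t=0.7390
    x: enter (3,5) at t=0.7600
    y: enter (3,6) at t=1.8937
    x: enter (4,6) at t=2.7600 ← occupied
  → r_3 = 2.7600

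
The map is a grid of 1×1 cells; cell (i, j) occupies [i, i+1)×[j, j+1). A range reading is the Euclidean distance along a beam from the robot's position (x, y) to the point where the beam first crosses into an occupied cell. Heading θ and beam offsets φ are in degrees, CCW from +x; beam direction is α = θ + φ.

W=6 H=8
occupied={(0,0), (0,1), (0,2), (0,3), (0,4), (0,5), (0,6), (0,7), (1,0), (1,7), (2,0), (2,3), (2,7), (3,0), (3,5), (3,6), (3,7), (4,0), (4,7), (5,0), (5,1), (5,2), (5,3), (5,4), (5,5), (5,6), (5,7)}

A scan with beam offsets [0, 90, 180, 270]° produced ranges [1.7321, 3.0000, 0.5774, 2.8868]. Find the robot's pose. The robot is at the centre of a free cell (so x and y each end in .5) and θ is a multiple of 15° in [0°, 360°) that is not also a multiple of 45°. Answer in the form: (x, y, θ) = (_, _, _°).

(x, y, θ) = (3.5, 3.5, 330°)

The pose lattice has 21·16 = 336 candidates. Test each by forward raycasting.
  (1.5, 5.5, 195°): beam 1 = 0.5176 ≠ 1.7321 ✗
  (4.5, 3.5, 285°): beam 1 = 1.9319 ≠ 1.7321 ✗
  (3.5, 3.5, 75°): beam 1 = 1.5529 ≠ 1.7321 ✗
  (2.5, 1.5, 120°): beam 1 = 3.0000 ≠ 1.7321 ✗
  …
  (3.5, 3.5, 330°): r_1=1.7321, r_2=3.0000, r_3=0.5774, r_4=2.8868 — all match ✓
Only this pose fits every beam.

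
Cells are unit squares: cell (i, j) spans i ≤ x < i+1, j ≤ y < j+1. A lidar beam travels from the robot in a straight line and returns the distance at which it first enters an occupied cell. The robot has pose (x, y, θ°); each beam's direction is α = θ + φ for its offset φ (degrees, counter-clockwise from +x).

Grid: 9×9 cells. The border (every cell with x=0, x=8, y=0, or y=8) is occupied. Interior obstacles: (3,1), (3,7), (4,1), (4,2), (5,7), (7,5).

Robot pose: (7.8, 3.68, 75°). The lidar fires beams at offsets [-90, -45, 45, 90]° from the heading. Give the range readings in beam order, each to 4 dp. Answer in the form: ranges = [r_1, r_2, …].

beam 1: φ=-90°, α=345°
  cosα=0.9659 sinα=-0.2588 | (7,3) | tMaxX 0.2071 tMaxY 2.6273 | tΔX 1.0353 tΔY 3.8637
    t=0.2071 [x] (8,3) — stop
  → r_1 = 0.2071
beam 2: φ=-45°, α=30°
  cosα=0.8660 sinα=0.5000 | (7,3) | tMaxX 0.2309 tMaxY 0.6400 | tΔX 1.1547 tΔY 2.0000
    t=0.2309 [x] (8,3) — stop
  → r_2 = 0.2309
beam 3: φ=45°, α=120°
  cosα=-0.5000 sinα=0.8660 | (7,3) | tMaxX 1.6000 tMaxY 0.3695 | tΔX 2.0000 tΔY 1.1547
    t=0.3695 [y] (7,4)
    t=1.5242 [y] (7,5) — stop
  → r_3 = 1.5242
beam 4: φ=90°, α=165°
  cosα=-0.9659 sinα=0.2588 | (7,3) | tMaxX 0.8282 tMaxY 1.2364 | tΔX 1.0353 tΔY 3.8637
    t=0.8282 [x] (6,3)
    t=1.2364 [y] (6,4)
    t=1.8635 [x] (5,4)
    t=2.8988 [x] (4,4)
    t=3.9340 [x] (3,4)
    t=4.9693 [x] (2,4)
    t=5.1001 [y] (2,5)
    t=6.0046 [x] (1,5)
    t=7.0399 [x] (0,5) — stop
  → r_4 = 7.0399

ranges = [0.2071, 0.2309, 1.5242, 7.0399]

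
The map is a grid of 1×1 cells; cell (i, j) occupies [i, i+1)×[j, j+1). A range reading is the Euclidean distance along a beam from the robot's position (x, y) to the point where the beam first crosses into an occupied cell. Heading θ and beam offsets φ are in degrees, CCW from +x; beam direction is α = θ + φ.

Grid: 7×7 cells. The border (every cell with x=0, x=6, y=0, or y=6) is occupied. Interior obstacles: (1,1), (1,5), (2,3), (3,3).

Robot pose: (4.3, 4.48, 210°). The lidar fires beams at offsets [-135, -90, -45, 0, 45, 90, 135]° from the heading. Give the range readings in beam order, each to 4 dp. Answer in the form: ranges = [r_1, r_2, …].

ranges = [1.5736, 1.7551, 2.3811, 0.9600, 1.1591, 3.4000, 1.7600]

beam 1: φ=-135°, α=75°
  dir = (cos 75°, sin 75°) = (0.2588, 0.9659); from cell (4,4)
  next x-line at t=2.7046, next y-line at t=0.5383; Δt_x=3.8637, Δt_y=1.0353
    y: enter (4,5) at t=0.5383
    y: enter (4,6) at t=1.5736 ← occupied
  → r_1 = 1.5736
beam 2: φ=-90°, α=120°
  dir = (cos 120°, sin 120°) = (-0.5000, 0.8660); from cell (4,4)
  next x-line at t=0.6000, next y-line at t=0.6004; Δt_x=2.0000, Δt_y=1.1547
    x: enter (3,4) at t=0.6000
    y: enter (3,5) at t=0.6004
    y: enter (3,6) at t=1.7551 ← occupied
  → r_2 = 1.7551
beam 3: φ=-45°, α=165°
  dir = (cos 165°, sin 165°) = (-0.9659, 0.2588); from cell (4,4)
  next x-line at t=0.3106, next y-line at t=2.0091; Δt_x=1.0353, Δt_y=3.8637
    x: enter (3,4) at t=0.3106
    x: enter (2,4) at t=1.3459
    y: enter (2,5) at t=2.0091
    x: enter (1,5) at t=2.3811 ← occupied
  → r_3 = 2.3811
beam 4: φ=0°, α=210°
  dir = (cos 210°, sin 210°) = (-0.8660, -0.5000); from cell (4,4)
  next x-line at t=0.3464, next y-line at t=0.9600; Δt_x=1.1547, Δt_y=2.0000
    x: enter (3,4) at t=0.3464
    y: enter (3,3) at t=0.9600 ← occupied
  → r_4 = 0.9600
beam 5: φ=45°, α=255°
  dir = (cos 255°, sin 255°) = (-0.2588, -0.9659); from cell (4,4)
  next x-line at t=1.1591, next y-line at t=0.4969; Δt_x=3.8637, Δt_y=1.0353
    y: enter (4,3) at t=0.4969
    x: enter (3,3) at t=1.1591 ← occupied
  → r_5 = 1.1591
beam 6: φ=90°, α=300°
  dir = (cos 300°, sin 300°) = (0.5000, -0.8660); from cell (4,4)
  next x-line at t=1.4000, next y-line at t=0.5543; Δt_x=2.0000, Δt_y=1.1547
    y: enter (4,3) at t=0.5543
    x: enter (5,3) at t=1.4000
    y: enter (5,2) at t=1.7090
    y: enter (5,1) at t=2.8637
    x: enter (6,1) at t=3.4000 ← occupied
  → r_6 = 3.4000
beam 7: φ=135°, α=345°
  dir = (cos 345°, sin 345°) = (0.9659, -0.2588); from cell (4,4)
  next x-line at t=0.7247, next y-line at t=1.8546; Δt_x=1.0353, Δt_y=3.8637
    x: enter (5,4) at t=0.7247
    x: enter (6,4) at t=1.7600 ← occupied
  → r_7 = 1.7600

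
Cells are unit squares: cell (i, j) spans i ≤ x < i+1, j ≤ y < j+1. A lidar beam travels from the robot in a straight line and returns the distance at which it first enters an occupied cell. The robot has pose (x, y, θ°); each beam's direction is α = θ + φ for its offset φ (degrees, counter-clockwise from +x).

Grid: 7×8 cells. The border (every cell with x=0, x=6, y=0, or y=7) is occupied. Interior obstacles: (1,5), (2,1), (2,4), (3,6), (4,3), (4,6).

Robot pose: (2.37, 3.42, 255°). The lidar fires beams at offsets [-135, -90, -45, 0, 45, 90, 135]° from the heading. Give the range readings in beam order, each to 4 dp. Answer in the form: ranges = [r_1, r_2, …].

ranges = [0.6697, 1.4183, 1.5819, 2.5054, 2.7944, 3.7581, 4.1916]

beam 1: φ=-135°, α=120°
  direction (-0.5000, 0.8660); cell (2,3); t to first gridline: x 0.7400, y 0.6697 (then +2.0000 / +1.1547)
    (2,4) via y @ 0.6697  # hit
  → r_1 = 0.6697
beam 2: φ=-90°, α=165°
  direction (-0.9659, 0.2588); cell (2,3); t to first gridline: x 0.3831, y 2.2409 (then +1.0353 / +3.8637)
    (1,3) via x @ 0.3831
    (0,3) via x @ 1.4183  # hit
  → r_2 = 1.4183
beam 3: φ=-45°, α=210°
  direction (-0.8660, -0.5000); cell (2,3); t to first gridline: x 0.4272, y 0.8400 (then +1.1547 / +2.0000)
    (1,3) via x @ 0.4272
    (1,2) via y @ 0.8400
    (0,2) via x @ 1.5819  # hit
  → r_3 = 1.5819
beam 4: φ=0°, α=255°
  direction (-0.2588, -0.9659); cell (2,3); t to first gridline: x 1.4296, y 0.4348 (then +3.8637 / +1.0353)
    (2,2) via y @ 0.4348
    (1,2) via x @ 1.4296
    (1,1) via y @ 1.4701
    (1,0) via y @ 2.5054  # hit
  → r_4 = 2.5054
beam 5: φ=45°, α=300°
  direction (0.5000, -0.8660); cell (2,3); t to first gridline: x 1.2600, y 0.4850 (then +2.0000 / +1.1547)
    (2,2) via y @ 0.4850
    (3,2) via x @ 1.2600
    (3,1) via y @ 1.6397
    (3,0) via y @ 2.7944  # hit
  → r_5 = 2.7944
beam 6: φ=90°, α=345°
  direction (0.9659, -0.2588); cell (2,3); t to first gridline: x 0.6522, y 1.6228 (then +1.0353 / +3.8637)
    (3,3) via x @ 0.6522
    (3,2) via y @ 1.6228
    (4,2) via x @ 1.6875
    (5,2) via x @ 2.7228
    (6,2) via x @ 3.7581  # hit
  → r_6 = 3.7581
beam 7: φ=135°, α=30°
  direction (0.8660, 0.5000); cell (2,3); t to first gridline: x 0.7275, y 1.1600 (then +1.1547 / +2.0000)
    (3,3) via x @ 0.7275
    (3,4) via y @ 1.1600
    (4,4) via x @ 1.8822
    (5,4) via x @ 3.0369
    (5,5) via y @ 3.1600
    (6,5) via x @ 4.1916  # hit
  → r_7 = 4.1916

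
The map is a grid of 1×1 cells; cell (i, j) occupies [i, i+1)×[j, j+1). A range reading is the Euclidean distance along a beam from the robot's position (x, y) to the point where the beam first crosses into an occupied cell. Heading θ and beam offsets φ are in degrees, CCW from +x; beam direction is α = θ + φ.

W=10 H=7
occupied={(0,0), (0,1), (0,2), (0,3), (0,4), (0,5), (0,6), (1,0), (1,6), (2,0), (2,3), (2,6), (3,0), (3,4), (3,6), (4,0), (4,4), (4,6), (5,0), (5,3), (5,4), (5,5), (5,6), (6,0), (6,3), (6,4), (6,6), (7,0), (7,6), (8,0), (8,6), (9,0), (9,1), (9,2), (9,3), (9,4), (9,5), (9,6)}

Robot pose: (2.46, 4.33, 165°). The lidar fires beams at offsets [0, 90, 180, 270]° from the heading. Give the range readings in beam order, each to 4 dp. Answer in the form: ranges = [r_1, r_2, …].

beam 1: φ=0°, α=165°
  d=(-0.9659,0.2588)  start (2,4)  tX=0.4762 tY=2.5887  stride 1/|dx|=1.0353 1/|dy|=3.8637
    cross x-line → (1,4), t=0.4762
    cross x-line → (0,4), t=1.5115 (wall)
  → r_1 = 1.5115
beam 2: φ=90°, α=255°
  d=(-0.2588,-0.9659)  start (2,4)  tX=1.7773 tY=0.3416  stride 1/|dx|=3.8637 1/|dy|=1.0353
    cross y-line → (2,3), t=0.3416 (wall)
  → r_2 = 0.3416
beam 3: φ=180°, α=345°
  d=(0.9659,-0.2588)  start (2,4)  tX=0.5590 tY=1.2750  stride 1/|dx|=1.0353 1/|dy|=3.8637
    cross x-line → (3,4), t=0.5590 (wall)
  → r_3 = 0.5590
beam 4: φ=270°, α=75°
  d=(0.2588,0.9659)  start (2,4)  tX=2.0864 tY=0.6936  stride 1/|dx|=3.8637 1/|dy|=1.0353
    cross y-line → (2,5), t=0.6936
    cross y-line → (2,6), t=1.7289 (wall)
  → r_4 = 1.7289

ranges = [1.5115, 0.3416, 0.5590, 1.7289]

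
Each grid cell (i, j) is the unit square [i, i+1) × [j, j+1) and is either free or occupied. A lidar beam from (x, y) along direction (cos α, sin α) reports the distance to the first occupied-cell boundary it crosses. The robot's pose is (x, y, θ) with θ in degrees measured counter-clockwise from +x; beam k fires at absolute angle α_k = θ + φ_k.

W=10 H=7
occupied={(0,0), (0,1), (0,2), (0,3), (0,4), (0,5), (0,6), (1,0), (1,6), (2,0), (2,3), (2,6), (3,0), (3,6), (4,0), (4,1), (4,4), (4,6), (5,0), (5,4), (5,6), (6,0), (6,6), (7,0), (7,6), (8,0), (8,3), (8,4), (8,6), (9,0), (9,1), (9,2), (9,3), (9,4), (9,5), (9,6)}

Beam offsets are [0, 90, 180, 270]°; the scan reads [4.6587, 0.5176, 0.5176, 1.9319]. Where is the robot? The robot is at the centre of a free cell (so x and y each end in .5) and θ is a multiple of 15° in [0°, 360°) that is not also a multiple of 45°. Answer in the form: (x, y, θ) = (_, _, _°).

The pose lattice has 34·16 = 544 candidates. Test each by forward raycasting.
  (5.5, 1.5, 345°): beam 1 = 1.9319 ≠ 4.6587 ✗
  (1.5, 2.5, 255°): beam 1 = 1.5529 ≠ 4.6587 ✗
  (6.5, 4.5, 30°): beam 1 = 2.8868 ≠ 4.6587 ✗
  (8.5, 1.5, 240°): beam 1 = 0.5774 ≠ 4.6587 ✗
  …
  (5.5, 1.5, 75°): r_1=4.6587, r_2=0.5176, r_3=0.5176, r_4=1.9319 — all match ✓
Unique over the lattice → pose = (5.5, 1.5, 75°).

(x, y, θ) = (5.5, 1.5, 75°)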